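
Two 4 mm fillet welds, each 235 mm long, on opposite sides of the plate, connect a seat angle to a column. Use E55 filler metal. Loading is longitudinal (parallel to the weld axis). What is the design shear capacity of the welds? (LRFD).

E55XX → F_EXX = 550 MPa.
Effective throat t_e = 0.707 × 4 = 2.828 mm.
Total length L = 470 mm; A_we = 2.828 × 470 = 1329 mm².
F_nw = 0.6 F_EXX = 0.6 × 550 = 330 MPa.
φR_n = 0.75 × 330 × 1329 × 10⁻³ = 329 kN.

φR_n ≈ 329 kN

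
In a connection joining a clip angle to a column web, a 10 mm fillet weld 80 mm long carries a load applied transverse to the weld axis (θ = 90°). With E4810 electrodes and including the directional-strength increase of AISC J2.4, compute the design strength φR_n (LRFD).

E48XX → F_EXX = 480 MPa.
t_e = 0.707 × 10 = 7.07 mm; A_we = 7.07 × 80 = 565.6 mm².
Directional factor: 1.0 + 0.5 sin^1.5(90°) = 1.5.
F_nw = 0.6 × 480 × 1.5 = 432 MPa.
φR_n = 0.75 × 432 × 565.6 × 10⁻³ = 183.3 kN.

φR_n ≈ 183 kN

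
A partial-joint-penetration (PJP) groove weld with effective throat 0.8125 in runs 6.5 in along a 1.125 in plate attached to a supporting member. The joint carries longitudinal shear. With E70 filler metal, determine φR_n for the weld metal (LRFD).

φR_n ≈ 166 kip

E70XX → F_EXX = 70 ksi.
Effective throat (given) t_e = 0.8125 in.
A_we = 0.8125 × 6.5 = 5.281 in².
F_nw = 0.6 F_EXX = 42 ksi.
φR_n = 0.75 × 42 × 5.281 = 166.4 kip.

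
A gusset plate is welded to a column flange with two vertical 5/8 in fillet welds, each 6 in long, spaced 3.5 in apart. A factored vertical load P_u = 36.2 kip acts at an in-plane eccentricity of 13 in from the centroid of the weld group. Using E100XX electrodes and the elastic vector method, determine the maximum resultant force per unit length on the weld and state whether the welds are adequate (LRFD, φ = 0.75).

E100XX → F_EXX = 100 ksi.
Total weld length L_w = 12 in. Treat welds as unit-width lines.
Polar moment about centroid: J = 2[d³/12 + d(b/2)²] = 2[6³/12 + 6×1.75²] = 72.75 in³.
Direct shear f_v = P/L_w = 36.2 / 12 = 3.017 kip/in (vertical).
Torsion M = P·e = 36.2 × 13 = 470.6 kip·in.
Critical point at (x, y) = (1.75, 3) from centroid. f_tx = M·y/J = 19.41 kip/in; f_ty = M·x/J = 11.32 kip/in.
Resultant f_max = √[f_tx² + (f_v + f_ty)²] = √[19.41² + (3.017 + 11.32)²] = 24.13 kip/in.
Capacity per unit length: φr_n = 0.75 × 0.6 × 100 × (0.707 × 0.625) = 19.88 kip/in.
24.13 > 19.88 → NOT adequate.

f_max ≈ 24.1 kip/in; NOT adequate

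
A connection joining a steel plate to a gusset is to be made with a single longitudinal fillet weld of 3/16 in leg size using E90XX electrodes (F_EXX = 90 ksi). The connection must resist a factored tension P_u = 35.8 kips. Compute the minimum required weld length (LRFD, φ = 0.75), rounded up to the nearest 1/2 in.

L = 7 in

Throat t_e = 0.707 × 0.1875 = 0.1326 in.
φr_n = 0.75 × 0.6 × 90 × 0.1326 = 5.369 kips/in.
L_req = P_u / φr_n = 35.8 / 5.369 = 6.668 in total.
Round up → use L = 7 in.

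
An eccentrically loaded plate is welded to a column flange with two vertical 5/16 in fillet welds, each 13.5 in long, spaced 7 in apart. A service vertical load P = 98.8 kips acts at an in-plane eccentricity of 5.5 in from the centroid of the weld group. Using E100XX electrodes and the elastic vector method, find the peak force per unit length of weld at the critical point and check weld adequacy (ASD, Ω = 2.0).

f_max ≈ 7.96 kip/in; NOT adequate

E100XX → F_EXX = 100 ksi.
Total weld length L_w = 27 in. Treat welds as unit-width lines.
Polar moment about centroid: J = 2[d³/12 + d(b/2)²] = 2[13.5³/12 + 13.5×3.5²] = 740.8 in³.
Direct shear f_v = P/L_w = 98.8 / 27 = 3.659 kip/in (vertical).
Torsion M = P·e = 98.8 × 5.5 = 543.4 kip·in.
Critical point at (x, y) = (3.5, 6.75) from centroid. f_tx = M·y/J = 4.951 kip/in; f_ty = M·x/J = 2.567 kip/in.
Resultant f_max = √[f_tx² + (f_v + f_ty)²] = √[4.951² + (3.659 + 2.567)²] = 7.955 kip/in.
Capacity per unit length: r_n/Ω = (1/2.0) × 0.6 × 100 × (0.707 × 0.3125) = 6.628 kip/in.
7.955 > 6.628 → NOT adequate.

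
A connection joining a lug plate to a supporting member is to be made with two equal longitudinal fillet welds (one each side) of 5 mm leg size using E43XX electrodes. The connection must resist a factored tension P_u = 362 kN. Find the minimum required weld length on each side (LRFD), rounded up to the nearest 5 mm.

L = 265 mm on each side

E43XX → F_EXX = 430 MPa.
Throat t_e = 0.707 × 5 = 3.535 mm.
φr_n = 0.75 × 0.6 × 430 × 3.535 × 10⁻³ = 0.684 kN/mm.
L_req = P_u / φr_n = 362 / 0.684 = 529.2 mm total.
Per side: 529.2 / 2 = 264.6 mm.
Round up → use L = 265 mm on each side.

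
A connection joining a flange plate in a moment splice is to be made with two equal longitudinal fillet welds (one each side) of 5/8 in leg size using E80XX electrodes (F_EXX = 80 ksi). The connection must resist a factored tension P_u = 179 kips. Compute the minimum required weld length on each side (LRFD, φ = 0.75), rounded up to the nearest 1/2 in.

L = 6 in on each side

Throat t_e = 0.707 × 0.625 = 0.4419 in.
φr_n = 0.75 × 0.6 × 80 × 0.4419 = 15.91 kips/in.
L_req = P_u / φr_n = 179 / 15.91 = 11.25 in total.
Per side: 11.25 / 2 = 5.626 in.
Round up → use L = 6 in on each side.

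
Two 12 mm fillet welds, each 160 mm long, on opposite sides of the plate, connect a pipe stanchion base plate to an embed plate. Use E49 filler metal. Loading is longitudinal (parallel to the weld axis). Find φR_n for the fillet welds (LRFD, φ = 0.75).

E49XX → F_EXX = 490 MPa.
Effective throat t_e = 0.707 × 12 = 8.484 mm.
Total length L = 320 mm; A_we = 8.484 × 320 = 2715 mm².
F_nw = 0.6 F_EXX = 0.6 × 490 = 294 MPa.
φR_n = 0.75 × 294 × 2715 × 10⁻³ = 598.6 kN.

φR_n ≈ 599 kN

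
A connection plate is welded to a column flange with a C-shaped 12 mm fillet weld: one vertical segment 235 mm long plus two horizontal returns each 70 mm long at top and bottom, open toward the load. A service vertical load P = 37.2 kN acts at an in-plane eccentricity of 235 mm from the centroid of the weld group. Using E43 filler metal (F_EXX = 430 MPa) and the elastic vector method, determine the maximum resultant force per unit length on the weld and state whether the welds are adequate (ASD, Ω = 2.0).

Total weld length L_w = 375 mm. Treat welds as unit-width lines.
Centroid: x̄ = 2×70×35 / 375 = 13.07 mm from the vertical weld.
Polar moment about centroid: J = I_x + I_y = [235³/12 + 2×70×117.5²] + [235×13.07² + 2(70³/12 + 70×21.93²)] = 3179000 mm³.
Direct shear f_v = P/L_w = 37.2×10³ / 375 = 99.2 N/mm (vertical).
Torsion M = P·e = 37.2×10³ × 235 = 8742000 N·mm.
Critical point at (x, y) = (56.93, 117.5) from centroid. f_tx = M·y/J = 323.1 N/mm; f_ty = M·x/J = 156.6 N/mm.
Resultant f_max = √[f_tx² + (f_v + f_ty)²] = √[323.1² + (99.2 + 156.6)²] = 412.1 N/mm.
Capacity per unit length: r_n/Ω = (1/2.0) × 0.6 × 430 × (0.707 × 12) = 1094 N/mm.
412.1 ≤ 1094 → adequate.

f_max ≈ 412 N/mm; adequate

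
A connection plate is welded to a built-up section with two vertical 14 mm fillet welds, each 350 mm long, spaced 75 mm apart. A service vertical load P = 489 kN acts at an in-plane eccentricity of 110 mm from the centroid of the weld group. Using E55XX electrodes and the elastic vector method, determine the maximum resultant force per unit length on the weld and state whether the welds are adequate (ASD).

f_max ≈ 1500 N/mm; adequate

E55XX → F_EXX = 550 MPa.
Total weld length L_w = 700 mm. Treat welds as unit-width lines.
Polar moment about centroid: J = 2[d³/12 + d(b/2)²] = 2[350³/12 + 350×37.5²] = 8130000 mm³.
Direct shear f_v = P/L_w = 489×10³ / 700 = 698.6 N/mm (vertical).
Torsion M = P·e = 489×10³ × 110 = 53790000 N·mm.
Critical point at (x, y) = (37.5, 175) from centroid. f_tx = M·y/J = 1158 N/mm; f_ty = M·x/J = 248.1 N/mm.
Resultant f_max = √[f_tx² + (f_v + f_ty)²] = √[1158² + (698.6 + 248.1)²] = 1496 N/mm.
Capacity per unit length: r_n/Ω = (1/2.0) × 0.6 × 550 × (0.707 × 14) = 1633 N/mm.
1496 ≤ 1633 → adequate.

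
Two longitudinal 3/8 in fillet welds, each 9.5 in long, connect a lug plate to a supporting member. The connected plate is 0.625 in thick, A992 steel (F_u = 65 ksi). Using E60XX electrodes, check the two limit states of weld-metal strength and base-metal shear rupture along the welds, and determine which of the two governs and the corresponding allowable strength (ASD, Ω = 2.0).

R_n/Ω ≈ 90.7 kip (weld metal governs)

E60XX → F_EXX = 60 ksi.
t_e = 0.707 × 0.375 = 0.2651 in; L = 19 in.
Weld metal: R_n/Ω = (1/2.0) × 0.6 × 60 × 0.2651 × 19 = 90.67 kip.
Base metal (shear rupture): R_n/Ω = (1/2.0) × 0.6 × 65 × 0.625 × 19 = 231.6 kip.
Governing: weld metal.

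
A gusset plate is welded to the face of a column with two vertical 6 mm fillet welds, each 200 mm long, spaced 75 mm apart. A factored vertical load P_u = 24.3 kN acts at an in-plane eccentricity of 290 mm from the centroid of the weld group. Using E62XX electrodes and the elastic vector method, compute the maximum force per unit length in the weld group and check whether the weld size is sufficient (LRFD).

E62XX → F_EXX = 620 MPa.
Total weld length L_w = 400 mm. Treat welds as unit-width lines.
Polar moment about centroid: J = 2[d³/12 + d(b/2)²] = 2[200³/12 + 200×37.5²] = 1896000 mm³.
Direct shear f_v = P/L_w = 24.3×10³ / 400 = 60.75 N/mm (vertical).
Torsion M = P·e = 24.3×10³ × 290 = 7047000 N·mm.
Critical point at (x, y) = (37.5, 100) from centroid. f_tx = M·y/J = 371.7 N/mm; f_ty = M·x/J = 139.4 N/mm.
Resultant f_max = √[f_tx² + (f_v + f_ty)²] = √[371.7² + (60.75 + 139.4)²] = 422.2 N/mm.
Capacity per unit length: φr_n = 0.75 × 0.6 × 620 × (0.707 × 6) = 1184 N/mm.
422.2 ≤ 1184 → adequate.

f_max ≈ 422 N/mm; adequate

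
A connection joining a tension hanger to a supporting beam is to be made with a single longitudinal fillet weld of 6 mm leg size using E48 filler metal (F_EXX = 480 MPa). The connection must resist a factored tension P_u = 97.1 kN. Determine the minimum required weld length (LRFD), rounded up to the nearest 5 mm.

L = 110 mm

Throat t_e = 0.707 × 6 = 4.242 mm.
φr_n = 0.75 × 0.6 × 480 × 4.242 × 10⁻³ = 0.9163 kN/mm.
L_req = P_u / φr_n = 97.1 / 0.9163 = 106 mm total.
Round up → use L = 110 mm.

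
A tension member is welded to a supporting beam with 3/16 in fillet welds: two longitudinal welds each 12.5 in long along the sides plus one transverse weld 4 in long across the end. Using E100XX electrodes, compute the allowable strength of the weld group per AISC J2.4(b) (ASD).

E100XX → F_EXX = 100 ksi.
t_e = 0.707 × 0.1875 = 0.1326 in.
R_nwl = 0.6 × 100 × 0.1326 × 25 = 198.8 kip (longitudinal, 2 welds).
R_nwt = 0.6 × 100 × 0.1326 × 4 = 31.82 kip (transverse, base value).
(i) R_nwl + R_nwt = 230.7 kip; (ii) 0.85 R_nwl + 1.5 R_nwt = 216.7 kip.
R_n = max = 230.7 kip [governs: (i)]; R_n/Ω = 115.3 kip.

R_n/Ω ≈ 115 kip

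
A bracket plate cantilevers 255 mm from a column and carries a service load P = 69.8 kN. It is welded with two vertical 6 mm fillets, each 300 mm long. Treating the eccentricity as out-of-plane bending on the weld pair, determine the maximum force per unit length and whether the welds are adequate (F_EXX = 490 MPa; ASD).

f_max ≈ 605 N/mm; adequate

L_w = 2 × 300 = 600 mm; section modulus (unit throat) S = 2 × L²/6 = 30000 mm².
Direct shear f_v = P/L_w = 69.8×10³/600 = 116.3 N/mm.
Moment M = P × e = 69.8×10³ × 255 = 17799000 N·mm; bending f_b = M/S = 593.3 N/mm.
f_max = √(f_v² + f_b²) = √(116.3² + 593.3²) = 604.6 N/mm.
r_n/Ω = (1/2.0) × 0.6 × 490 × (0.707 × 6) = 623.6 N/mm → adequate.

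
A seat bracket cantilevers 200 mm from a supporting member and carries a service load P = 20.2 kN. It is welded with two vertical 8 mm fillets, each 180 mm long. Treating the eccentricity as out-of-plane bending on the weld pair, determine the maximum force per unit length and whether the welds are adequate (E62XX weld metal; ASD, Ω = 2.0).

f_max ≈ 378 N/mm; adequate

E62XX → F_EXX = 620 MPa.
L_w = 2 × 180 = 360 mm; section modulus (unit throat) S = 2 × L²/6 = 10800 mm².
Direct shear f_v = P/L_w = 20.2×10³/360 = 56.11 N/mm.
Moment M = P × e = 20.2×10³ × 200 = 4040000 N·mm; bending f_b = M/S = 374.1 N/mm.
f_max = √(f_v² + f_b²) = √(56.11² + 374.1²) = 378.3 N/mm.
r_n/Ω = (1/2.0) × 0.6 × 620 × (0.707 × 8) = 1052 N/mm → adequate.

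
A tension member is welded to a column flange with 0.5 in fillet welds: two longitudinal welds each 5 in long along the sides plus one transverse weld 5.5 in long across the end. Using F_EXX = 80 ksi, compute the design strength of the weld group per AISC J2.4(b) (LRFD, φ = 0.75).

φR_n ≈ 213 kip

t_e = 0.707 × 0.5 = 0.3535 in.
R_nwl = 0.6 × 80 × 0.3535 × 10 = 169.7 kip (longitudinal, 2 welds).
R_nwt = 0.6 × 80 × 0.3535 × 5.5 = 93.32 kip (transverse, base value).
(i) R_nwl + R_nwt = 263 kip; (ii) 0.85 R_nwl + 1.5 R_nwt = 284.2 kip.
R_n = max = 284.2 kip [governs: (ii)]; φR_n = 213.2 kip.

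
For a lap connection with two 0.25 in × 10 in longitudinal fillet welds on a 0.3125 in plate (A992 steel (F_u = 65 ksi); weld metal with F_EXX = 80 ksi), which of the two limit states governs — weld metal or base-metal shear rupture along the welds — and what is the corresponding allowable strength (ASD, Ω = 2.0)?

t_e = 0.707 × 0.25 = 0.1767 in; L = 20 in.
Weld metal: R_n/Ω = (1/2.0) × 0.6 × 80 × 0.1767 × 20 = 84.84 kip.
Base metal (shear rupture): R_n/Ω = (1/2.0) × 0.6 × 65 × 0.3125 × 20 = 121.9 kip.
Governing: weld metal.

R_n/Ω ≈ 84.8 kip (weld metal governs)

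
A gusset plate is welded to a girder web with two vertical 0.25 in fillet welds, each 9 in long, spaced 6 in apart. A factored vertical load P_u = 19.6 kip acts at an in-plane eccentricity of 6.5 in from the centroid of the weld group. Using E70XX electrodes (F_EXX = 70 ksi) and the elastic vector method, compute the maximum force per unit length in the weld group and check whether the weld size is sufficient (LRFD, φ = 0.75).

Total weld length L_w = 18 in. Treat welds as unit-width lines.
Polar moment about centroid: J = 2[d³/12 + d(b/2)²] = 2[9³/12 + 9×3²] = 283.5 in³.
Direct shear f_v = P/L_w = 19.6 / 18 = 1.089 kip/in (vertical).
Torsion M = P·e = 19.6 × 6.5 = 127.4 kip·in.
Critical point at (x, y) = (3, 4.5) from centroid. f_tx = M·y/J = 2.022 kip/in; f_ty = M·x/J = 1.348 kip/in.
Resultant f_max = √[f_tx² + (f_v + f_ty)²] = √[2.022² + (1.089 + 1.348)²] = 3.167 kip/in.
Capacity per unit length: φr_n = 0.75 × 0.6 × 70 × (0.707 × 0.25) = 5.568 kip/in.
3.167 ≤ 5.568 → adequate.

f_max ≈ 3.17 kip/in; adequate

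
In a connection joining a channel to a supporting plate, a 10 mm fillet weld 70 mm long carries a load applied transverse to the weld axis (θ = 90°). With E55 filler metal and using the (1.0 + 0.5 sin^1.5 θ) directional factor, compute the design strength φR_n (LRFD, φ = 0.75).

E55XX → F_EXX = 550 MPa.
t_e = 0.707 × 10 = 7.07 mm; A_we = 7.07 × 70 = 494.9 mm².
Directional factor: 1.0 + 0.5 sin^1.5(90°) = 1.5.
F_nw = 0.6 × 550 × 1.5 = 495 MPa.
φR_n = 0.75 × 495 × 494.9 × 10⁻³ = 183.7 kN.

φR_n ≈ 184 kN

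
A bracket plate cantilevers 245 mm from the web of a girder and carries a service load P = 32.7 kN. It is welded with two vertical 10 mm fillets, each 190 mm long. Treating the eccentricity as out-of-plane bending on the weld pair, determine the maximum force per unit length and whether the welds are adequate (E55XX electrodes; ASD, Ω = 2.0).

E55XX → F_EXX = 550 MPa.
L_w = 2 × 190 = 380 mm; section modulus (unit throat) S = 2 × L²/6 = 12030 mm².
Direct shear f_v = P/L_w = 32.7×10³/380 = 86.05 N/mm.
Moment M = P × e = 32.7×10³ × 245 = 8011500 N·mm; bending f_b = M/S = 665.8 N/mm.
f_max = √(f_v² + f_b²) = √(86.05² + 665.8²) = 671.3 N/mm.
r_n/Ω = (1/2.0) × 0.6 × 550 × (0.707 × 10) = 1167 N/mm → adequate.

f_max ≈ 671 N/mm; adequate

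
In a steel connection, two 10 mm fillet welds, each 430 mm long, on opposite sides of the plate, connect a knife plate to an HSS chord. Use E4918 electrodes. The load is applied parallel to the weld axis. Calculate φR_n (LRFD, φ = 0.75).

φR_n ≈ 1340 kN

E49XX → F_EXX = 490 MPa.
Effective throat t_e = 0.707 × 10 = 7.07 mm.
Total length L = 860 mm; A_we = 7.07 × 860 = 6080 mm².
F_nw = 0.6 F_EXX = 0.6 × 490 = 294 MPa.
φR_n = 0.75 × 294 × 6080 × 10⁻³ = 1341 kN.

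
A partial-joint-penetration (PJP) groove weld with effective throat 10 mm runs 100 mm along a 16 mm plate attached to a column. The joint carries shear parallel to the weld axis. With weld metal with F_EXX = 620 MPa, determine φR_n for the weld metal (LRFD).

φR_n ≈ 279 kN

Effective throat (given) t_e = 10 mm.
A_we = 10 × 100 = 1000 mm².
F_nw = 0.6 F_EXX = 372 MPa.
φR_n = 0.75 × 372 × 1000 × 10⁻³ = 279 kN.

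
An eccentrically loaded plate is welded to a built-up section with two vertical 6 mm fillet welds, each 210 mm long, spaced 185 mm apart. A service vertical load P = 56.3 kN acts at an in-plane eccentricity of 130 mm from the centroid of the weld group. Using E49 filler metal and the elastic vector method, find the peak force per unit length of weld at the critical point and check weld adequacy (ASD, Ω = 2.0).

f_max ≈ 305 N/mm; adequate

E49XX → F_EXX = 490 MPa.
Total weld length L_w = 420 mm. Treat welds as unit-width lines.
Polar moment about centroid: J = 2[d³/12 + d(b/2)²] = 2[210³/12 + 210×92.5²] = 5137000 mm³.
Direct shear f_v = P/L_w = 56.3×10³ / 420 = 134 N/mm (vertical).
Torsion M = P·e = 56.3×10³ × 130 = 7319000 N·mm.
Critical point at (x, y) = (92.5, 105) from centroid. f_tx = M·y/J = 149.6 N/mm; f_ty = M·x/J = 131.8 N/mm.
Resultant f_max = √[f_tx² + (f_v + f_ty)²] = √[149.6² + (134 + 131.8)²] = 305 N/mm.
Capacity per unit length: r_n/Ω = (1/2.0) × 0.6 × 490 × (0.707 × 6) = 623.6 N/mm.
305 ≤ 623.6 → adequate.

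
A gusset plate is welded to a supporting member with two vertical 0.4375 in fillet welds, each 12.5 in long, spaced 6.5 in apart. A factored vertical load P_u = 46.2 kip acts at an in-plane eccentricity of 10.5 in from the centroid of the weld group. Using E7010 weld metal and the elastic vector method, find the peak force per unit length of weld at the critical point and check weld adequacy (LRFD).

f_max ≈ 6.85 kip/in; adequate

E70XX → F_EXX = 70 ksi.
Total weld length L_w = 25 in. Treat welds as unit-width lines.
Polar moment about centroid: J = 2[d³/12 + d(b/2)²] = 2[12.5³/12 + 12.5×3.25²] = 589.6 in³.
Direct shear f_v = P/L_w = 46.2 / 25 = 1.848 kip/in (vertical).
Torsion M = P·e = 46.2 × 10.5 = 485.1 kip·in.
Critical point at (x, y) = (3.25, 6.25) from centroid. f_tx = M·y/J = 5.142 kip/in; f_ty = M·x/J = 2.674 kip/in.
Resultant f_max = √[f_tx² + (f_v + f_ty)²] = √[5.142² + (1.848 + 2.674)²] = 6.848 kip/in.
Capacity per unit length: φr_n = 0.75 × 0.6 × 70 × (0.707 × 0.4375) = 9.743 kip/in.
6.848 ≤ 9.743 → adequate.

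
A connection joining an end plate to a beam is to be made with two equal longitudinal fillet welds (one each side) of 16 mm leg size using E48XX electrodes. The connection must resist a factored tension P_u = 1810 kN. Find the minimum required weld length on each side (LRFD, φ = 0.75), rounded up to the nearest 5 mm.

L = 375 mm on each side

E48XX → F_EXX = 480 MPa.
Throat t_e = 0.707 × 16 = 11.31 mm.
φr_n = 0.75 × 0.6 × 480 × 11.31 × 10⁻³ = 2.443 kN/mm.
L_req = P_u / φr_n = 1810 / 2.443 = 740.8 mm total.
Per side: 740.8 / 2 = 370.4 mm.
Round up → use L = 375 mm on each side.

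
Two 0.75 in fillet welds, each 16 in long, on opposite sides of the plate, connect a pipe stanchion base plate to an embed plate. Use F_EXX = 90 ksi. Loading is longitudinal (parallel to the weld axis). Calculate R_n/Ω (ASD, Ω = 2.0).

R_n/Ω ≈ 458 kip

Effective throat t_e = 0.707 × 0.75 = 0.5302 in.
Total length L = 32 in; A_we = 0.5302 × 32 = 16.97 in².
F_nw = 0.6 F_EXX = 0.6 × 90 = 54 ksi.
R_n = 54 × 16.97 = 916.3 kip; R_n/Ω = 916.3/2.0 = 458.1 kip.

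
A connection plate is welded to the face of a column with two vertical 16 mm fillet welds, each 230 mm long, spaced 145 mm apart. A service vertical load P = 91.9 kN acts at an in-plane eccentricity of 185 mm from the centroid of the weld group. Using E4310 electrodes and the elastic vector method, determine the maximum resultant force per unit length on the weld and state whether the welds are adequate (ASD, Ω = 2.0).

f_max ≈ 649 N/mm; adequate

E43XX → F_EXX = 430 MPa.
Total weld length L_w = 460 mm. Treat welds as unit-width lines.
Polar moment about centroid: J = 2[d³/12 + d(b/2)²] = 2[230³/12 + 230×72.5²] = 4446000 mm³.
Direct shear f_v = P/L_w = 91.9×10³ / 460 = 199.8 N/mm (vertical).
Torsion M = P·e = 91.9×10³ × 185 = 17002000 N·mm.
Critical point at (x, y) = (72.5, 115) from centroid. f_tx = M·y/J = 439.8 N/mm; f_ty = M·x/J = 277.3 N/mm.
Resultant f_max = √[f_tx² + (f_v + f_ty)²] = √[439.8² + (199.8 + 277.3)²] = 648.8 N/mm.
Capacity per unit length: r_n/Ω = (1/2.0) × 0.6 × 430 × (0.707 × 16) = 1459 N/mm.
648.8 ≤ 1459 → adequate.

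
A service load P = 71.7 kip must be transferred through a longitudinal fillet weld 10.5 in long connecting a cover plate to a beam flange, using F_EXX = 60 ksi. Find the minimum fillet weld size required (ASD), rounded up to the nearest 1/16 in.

Total weld length L = 10.5 in.
Required throat t_e = P × Ω / (0.6 F_EXX × L) = 71.7 × 2.0 / (0.6 × 60 × 10.5) = 0.3794 in.
Required leg w = t_e / 0.707 = 0.5366 in → use 9/16 in.

w = 9/16 in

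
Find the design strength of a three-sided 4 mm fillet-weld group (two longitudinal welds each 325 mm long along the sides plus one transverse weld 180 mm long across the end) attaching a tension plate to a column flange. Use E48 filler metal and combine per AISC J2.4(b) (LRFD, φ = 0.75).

φR_n ≈ 507 kN

E48XX → F_EXX = 480 MPa.
t_e = 0.707 × 4 = 2.828 mm.
R_nwl = 0.6 × 480 × 2.828 × 650 × 10⁻³ = 529.4 kN (longitudinal, 2 welds).
R_nwt = 0.6 × 480 × 2.828 × 180 × 10⁻³ = 146.6 kN (transverse, base value).
(i) R_nwl + R_nwt = 676 kN; (ii) 0.85 R_nwl + 1.5 R_nwt = 669.9 kN.
R_n = max = 676 kN [governs: (i)]; φR_n = 507 kN.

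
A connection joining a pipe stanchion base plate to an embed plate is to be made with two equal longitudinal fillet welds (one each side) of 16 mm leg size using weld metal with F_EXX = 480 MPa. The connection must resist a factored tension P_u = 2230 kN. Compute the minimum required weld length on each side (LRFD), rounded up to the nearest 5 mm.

L = 460 mm on each side

Throat t_e = 0.707 × 16 = 11.31 mm.
φr_n = 0.75 × 0.6 × 480 × 11.31 × 10⁻³ = 2.443 kN/mm.
L_req = P_u / φr_n = 2230 / 2.443 = 912.7 mm total.
Per side: 912.7 / 2 = 456.3 mm.
Round up → use L = 460 mm on each side.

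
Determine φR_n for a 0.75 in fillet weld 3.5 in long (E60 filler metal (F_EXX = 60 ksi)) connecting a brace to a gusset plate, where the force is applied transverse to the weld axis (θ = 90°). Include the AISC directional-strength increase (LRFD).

t_e = 0.707 × 0.75 = 0.5302 in; A_we = 0.5302 × 3.5 = 1.856 in².
Directional factor: 1.0 + 0.5 sin^1.5(90°) = 1.5.
F_nw = 0.6 × 60 × 1.5 = 54 ksi.
φR_n = 0.75 × 54 × 1.856 = 75.16 kips.

φR_n ≈ 75.2 kips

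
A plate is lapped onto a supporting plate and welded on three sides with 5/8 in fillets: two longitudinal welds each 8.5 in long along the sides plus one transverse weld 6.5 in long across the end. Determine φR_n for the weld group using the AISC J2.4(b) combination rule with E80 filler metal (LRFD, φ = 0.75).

E80XX → F_EXX = 80 ksi.
t_e = 0.707 × 0.625 = 0.4419 in.
R_nwl = 0.6 × 80 × 0.4419 × 17 = 360.6 kip (longitudinal, 2 welds).
R_nwt = 0.6 × 80 × 0.4419 × 6.5 = 137.9 kip (transverse, base value).
(i) R_nwl + R_nwt = 498.4 kip; (ii) 0.85 R_nwl + 1.5 R_nwt = 513.3 kip.
R_n = max = 513.3 kip [governs: (ii)]; φR_n = 385 kip.

φR_n ≈ 385 kip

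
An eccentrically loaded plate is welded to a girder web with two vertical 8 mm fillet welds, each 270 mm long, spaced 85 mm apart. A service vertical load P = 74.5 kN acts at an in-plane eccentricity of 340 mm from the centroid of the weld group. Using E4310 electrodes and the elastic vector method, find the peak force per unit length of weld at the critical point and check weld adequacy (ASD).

E43XX → F_EXX = 430 MPa.
Total weld length L_w = 540 mm. Treat welds as unit-width lines.
Polar moment about centroid: J = 2[d³/12 + d(b/2)²] = 2[270³/12 + 270×42.5²] = 4256000 mm³.
Direct shear f_v = P/L_w = 74.5×10³ / 540 = 138 N/mm (vertical).
Torsion M = P·e = 74.5×10³ × 340 = 25330000 N·mm.
Critical point at (x, y) = (42.5, 135) from centroid. f_tx = M·y/J = 803.5 N/mm; f_ty = M·x/J = 253 N/mm.
Resultant f_max = √[f_tx² + (f_v + f_ty)²] = √[803.5² + (138 + 253)²] = 893.5 N/mm.
Capacity per unit length: r_n/Ω = (1/2.0) × 0.6 × 430 × (0.707 × 8) = 729.6 N/mm.
893.5 > 729.6 → NOT adequate.

f_max ≈ 894 N/mm; NOT adequate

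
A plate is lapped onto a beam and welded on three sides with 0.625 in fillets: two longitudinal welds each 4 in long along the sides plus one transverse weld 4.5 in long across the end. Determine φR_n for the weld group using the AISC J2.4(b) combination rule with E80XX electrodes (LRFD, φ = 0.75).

φR_n ≈ 216 kip

E80XX → F_EXX = 80 ksi.
t_e = 0.707 × 0.625 = 0.4419 in.
R_nwl = 0.6 × 80 × 0.4419 × 8 = 169.7 kip (longitudinal, 2 welds).
R_nwt = 0.6 × 80 × 0.4419 × 4.5 = 95.44 kip (transverse, base value).
(i) R_nwl + R_nwt = 265.1 kip; (ii) 0.85 R_nwl + 1.5 R_nwt = 287.4 kip.
R_n = max = 287.4 kip [governs: (ii)]; φR_n = 215.5 kip.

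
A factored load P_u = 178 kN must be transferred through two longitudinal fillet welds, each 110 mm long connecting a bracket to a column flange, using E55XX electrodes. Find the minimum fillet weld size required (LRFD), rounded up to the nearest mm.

w = 5 mm

E55XX → F_EXX = 550 MPa.
Total weld length L = 220 mm.
Required throat t_e = P_u / (φ × 0.6 F_EXX × L) = 178 / (0.75 × 0.6 × 550 × 220 × 10⁻³) = 3.269 mm.
Required leg w = t_e / 0.707 = 4.624 mm → use 5 mm.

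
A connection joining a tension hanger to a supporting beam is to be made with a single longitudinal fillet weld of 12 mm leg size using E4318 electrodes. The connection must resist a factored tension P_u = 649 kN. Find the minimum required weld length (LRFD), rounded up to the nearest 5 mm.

L = 400 mm

E43XX → F_EXX = 430 MPa.
Throat t_e = 0.707 × 12 = 8.484 mm.
φr_n = 0.75 × 0.6 × 430 × 8.484 × 10⁻³ = 1.642 kN/mm.
L_req = P_u / φr_n = 649 / 1.642 = 395.3 mm total.
Round up → use L = 400 mm.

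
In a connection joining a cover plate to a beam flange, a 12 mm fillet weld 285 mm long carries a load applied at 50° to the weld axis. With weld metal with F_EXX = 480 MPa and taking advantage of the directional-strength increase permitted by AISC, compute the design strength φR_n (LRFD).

φR_n ≈ 697 kN

t_e = 0.707 × 12 = 8.484 mm; A_we = 8.484 × 285 = 2418 mm².
Directional factor: 1.0 + 0.5 sin^1.5(50°) = 1.335.
F_nw = 0.6 × 480 × 1.335 = 384.5 MPa.
φR_n = 0.75 × 384.5 × 2418 × 10⁻³ = 697.4 kN.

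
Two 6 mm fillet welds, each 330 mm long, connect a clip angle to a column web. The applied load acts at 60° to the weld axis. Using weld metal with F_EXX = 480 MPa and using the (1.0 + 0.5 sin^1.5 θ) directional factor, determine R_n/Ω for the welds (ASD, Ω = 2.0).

R_n/Ω ≈ 566 kN

t_e = 0.707 × 6 = 4.242 mm; A_we = 4.242 × 660 = 2800 mm².
Directional factor: 1.0 + 0.5 sin^1.5(60°) = 1.403.
F_nw = 0.6 × 480 × 1.403 = 404.1 MPa.
R_n/Ω = (404.1 × 2800) / 2.0 × 10⁻³ = 565.6 kN.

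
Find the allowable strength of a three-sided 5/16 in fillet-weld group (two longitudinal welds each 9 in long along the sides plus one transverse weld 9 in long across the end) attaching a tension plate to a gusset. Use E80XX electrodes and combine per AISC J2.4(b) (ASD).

R_n/Ω ≈ 153 kips

E80XX → F_EXX = 80 ksi.
t_e = 0.707 × 0.3125 = 0.2209 in.
R_nwl = 0.6 × 80 × 0.2209 × 18 = 190.9 kips (longitudinal, 2 welds).
R_nwt = 0.6 × 80 × 0.2209 × 9 = 95.44 kips (transverse, base value).
(i) R_nwl + R_nwt = 286.3 kips; (ii) 0.85 R_nwl + 1.5 R_nwt = 305.4 kips.
R_n = max = 305.4 kips [governs: (ii)]; R_n/Ω = 152.7 kips.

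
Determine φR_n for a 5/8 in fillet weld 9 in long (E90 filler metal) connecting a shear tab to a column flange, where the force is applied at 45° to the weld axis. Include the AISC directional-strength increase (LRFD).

φR_n ≈ 209 kip

E90XX → F_EXX = 90 ksi.
t_e = 0.707 × 0.625 = 0.4419 in; A_we = 0.4419 × 9 = 3.977 in².
Directional factor: 1.0 + 0.5 sin^1.5(45°) = 1.297.
F_nw = 0.6 × 90 × 1.297 = 70.05 ksi.
φR_n = 0.75 × 70.05 × 3.977 = 208.9 kip.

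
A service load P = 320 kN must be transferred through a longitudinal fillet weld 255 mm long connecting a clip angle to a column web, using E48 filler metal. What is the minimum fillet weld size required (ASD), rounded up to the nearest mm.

E48XX → F_EXX = 480 MPa.
Total weld length L = 255 mm.
Required throat t_e = P × Ω / (0.6 F_EXX × L) = 320 × 2.0 / (0.6 × 480 × 255 × 10⁻³) = 8.715 mm.
Required leg w = t_e / 0.707 = 12.33 mm → use 13 mm.

w = 13 mm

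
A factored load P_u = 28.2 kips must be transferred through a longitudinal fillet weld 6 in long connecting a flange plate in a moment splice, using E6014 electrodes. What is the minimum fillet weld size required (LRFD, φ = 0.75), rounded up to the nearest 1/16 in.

E60XX → F_EXX = 60 ksi.
Total weld length L = 6 in.
Required throat t_e = P_u / (φ × 0.6 F_EXX × L) = 28.2 / (0.75 × 0.6 × 60 × 6) = 0.1741 in.
Required leg w = t_e / 0.707 = 0.2462 in → use 1/4 in.

w = 1/4 in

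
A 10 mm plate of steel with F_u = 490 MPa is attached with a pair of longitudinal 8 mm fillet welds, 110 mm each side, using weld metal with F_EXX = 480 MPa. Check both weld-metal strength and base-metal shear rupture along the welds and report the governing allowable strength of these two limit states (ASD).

t_e = 0.707 × 8 = 5.656 mm; L = 220 mm.
Weld metal: R_n/Ω = (1/2.0) × 0.6 × 480 × 5.656 × 220 × 10⁻³ = 179.2 kN.
Base metal (shear rupture): R_n/Ω = (1/2.0) × 0.6 × 490 × 10 × 220 × 10⁻³ = 323.4 kN.
Governing: weld metal.

R_n/Ω ≈ 179 kN (weld metal governs)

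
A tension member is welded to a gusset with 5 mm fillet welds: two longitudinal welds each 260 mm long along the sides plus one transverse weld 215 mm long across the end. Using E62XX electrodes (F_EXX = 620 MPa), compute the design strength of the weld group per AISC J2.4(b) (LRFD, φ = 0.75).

φR_n ≈ 754 kN

t_e = 0.707 × 5 = 3.535 mm.
R_nwl = 0.6 × 620 × 3.535 × 520 × 10⁻³ = 683.8 kN (longitudinal, 2 welds).
R_nwt = 0.6 × 620 × 3.535 × 215 × 10⁻³ = 282.7 kN (transverse, base value).
(i) R_nwl + R_nwt = 966.5 kN; (ii) 0.85 R_nwl + 1.5 R_nwt = 1005 kN.
R_n = max = 1005 kN [governs: (ii)]; φR_n = 754 kN.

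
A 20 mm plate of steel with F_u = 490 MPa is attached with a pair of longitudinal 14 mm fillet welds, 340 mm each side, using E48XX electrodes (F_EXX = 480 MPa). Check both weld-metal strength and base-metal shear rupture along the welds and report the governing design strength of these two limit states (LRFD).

t_e = 0.707 × 14 = 9.898 mm; L = 680 mm.
Weld metal: φR_n = 0.75 × 0.6 × 480 × 9.898 × 680 × 10⁻³ = 1454 kN.
Base metal (shear rupture): φR_n = 0.75 × 0.6 × 490 × 20 × 680 × 10⁻³ = 2999 kN.
Governing: weld metal.

φR_n ≈ 1450 kN (weld metal governs)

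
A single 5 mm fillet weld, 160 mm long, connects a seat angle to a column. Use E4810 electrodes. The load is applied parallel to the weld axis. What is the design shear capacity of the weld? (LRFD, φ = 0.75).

φR_n ≈ 122 kN

E48XX → F_EXX = 480 MPa.
Effective throat t_e = 0.707 × 5 = 3.535 mm.
Total length L = 160 mm; A_we = 3.535 × 160 = 565.6 mm².
F_nw = 0.6 F_EXX = 0.6 × 480 = 288 MPa.
φR_n = 0.75 × 288 × 565.6 × 10⁻³ = 122.2 kN.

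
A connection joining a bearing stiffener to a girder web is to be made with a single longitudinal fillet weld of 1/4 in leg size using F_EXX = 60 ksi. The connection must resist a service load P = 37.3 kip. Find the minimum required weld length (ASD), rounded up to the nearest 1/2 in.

Throat t_e = 0.707 × 0.25 = 0.1767 in.
r_n/Ω = (0.6 × 60 × 0.1767) / 2.0 = 3.181 kip/in.
L_req = P / (r_n/Ω) = 37.3 / 3.181 = 11.72 in total.
Round up → use L = 12 in.

L = 12 in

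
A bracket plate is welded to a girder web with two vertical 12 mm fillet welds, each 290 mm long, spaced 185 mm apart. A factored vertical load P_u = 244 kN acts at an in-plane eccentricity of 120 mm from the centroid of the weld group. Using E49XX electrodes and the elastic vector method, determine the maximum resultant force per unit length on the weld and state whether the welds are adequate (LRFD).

f_max ≈ 861 N/mm; adequate

E49XX → F_EXX = 490 MPa.
Total weld length L_w = 580 mm. Treat welds as unit-width lines.
Polar moment about centroid: J = 2[d³/12 + d(b/2)²] = 2[290³/12 + 290×92.5²] = 9027000 mm³.
Direct shear f_v = P/L_w = 244×10³ / 580 = 420.7 N/mm (vertical).
Torsion M = P·e = 244×10³ × 120 = 29280000 N·mm.
Critical point at (x, y) = (92.5, 145) from centroid. f_tx = M·y/J = 470.3 N/mm; f_ty = M·x/J = 300 N/mm.
Resultant f_max = √[f_tx² + (f_v + f_ty)²] = √[470.3² + (420.7 + 300)²] = 860.6 N/mm.
Capacity per unit length: φr_n = 0.75 × 0.6 × 490 × (0.707 × 12) = 1871 N/mm.
860.6 ≤ 1871 → adequate.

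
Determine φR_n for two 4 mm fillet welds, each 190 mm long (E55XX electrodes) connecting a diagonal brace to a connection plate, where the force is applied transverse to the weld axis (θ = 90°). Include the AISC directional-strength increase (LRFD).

E55XX → F_EXX = 550 MPa.
t_e = 0.707 × 4 = 2.828 mm; A_we = 2.828 × 380 = 1075 mm².
Directional factor: 1.0 + 0.5 sin^1.5(90°) = 1.5.
F_nw = 0.6 × 550 × 1.5 = 495 MPa.
φR_n = 0.75 × 495 × 1075 × 10⁻³ = 399 kN.

φR_n ≈ 399 kN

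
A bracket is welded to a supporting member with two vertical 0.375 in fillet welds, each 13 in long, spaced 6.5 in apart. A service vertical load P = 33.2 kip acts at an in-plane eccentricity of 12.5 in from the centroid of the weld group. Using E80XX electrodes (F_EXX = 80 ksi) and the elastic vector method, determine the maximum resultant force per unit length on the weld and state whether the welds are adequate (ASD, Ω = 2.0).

f_max ≈ 5.4 kip/in; adequate

Total weld length L_w = 26 in. Treat welds as unit-width lines.
Polar moment about centroid: J = 2[d³/12 + d(b/2)²] = 2[13³/12 + 13×3.25²] = 640.8 in³.
Direct shear f_v = P/L_w = 33.2 / 26 = 1.277 kip/in (vertical).
Torsion M = P·e = 33.2 × 12.5 = 415 kip·in.
Critical point at (x, y) = (3.25, 6.5) from centroid. f_tx = M·y/J = 4.21 kip/in; f_ty = M·x/J = 2.105 kip/in.
Resultant f_max = √[f_tx² + (f_v + f_ty)²] = √[4.21² + (1.277 + 2.105)²] = 5.4 kip/in.
Capacity per unit length: r_n/Ω = (1/2.0) × 0.6 × 80 × (0.707 × 0.375) = 6.363 kip/in.
5.4 ≤ 6.363 → adequate.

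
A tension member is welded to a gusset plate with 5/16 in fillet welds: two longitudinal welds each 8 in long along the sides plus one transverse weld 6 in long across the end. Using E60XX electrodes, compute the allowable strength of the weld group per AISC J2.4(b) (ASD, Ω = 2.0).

E60XX → F_EXX = 60 ksi.
t_e = 0.707 × 0.3125 = 0.2209 in.
R_nwl = 0.6 × 60 × 0.2209 × 16 = 127.3 kip (longitudinal, 2 welds).
R_nwt = 0.6 × 60 × 0.2209 × 6 = 47.72 kip (transverse, base value).
(i) R_nwl + R_nwt = 175 kip; (ii) 0.85 R_nwl + 1.5 R_nwt = 179.8 kip.
R_n = max = 179.8 kip [governs: (ii)]; R_n/Ω = 89.88 kip.

R_n/Ω ≈ 89.9 kip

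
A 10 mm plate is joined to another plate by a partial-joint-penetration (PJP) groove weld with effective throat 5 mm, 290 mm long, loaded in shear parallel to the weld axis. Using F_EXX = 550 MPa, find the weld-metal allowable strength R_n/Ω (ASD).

Effective throat (given) t_e = 5 mm.
A_we = 5 × 290 = 1450 mm².
F_nw = 0.6 F_EXX = 330 MPa.
R_n/Ω = (330 × 1450) / 2.0 × 10⁻³ = 239.2 kN.

R_n/Ω ≈ 239 kN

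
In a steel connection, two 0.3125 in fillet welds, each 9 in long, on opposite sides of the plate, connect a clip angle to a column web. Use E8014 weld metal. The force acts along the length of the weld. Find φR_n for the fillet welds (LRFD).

φR_n ≈ 143 kip

E80XX → F_EXX = 80 ksi.
Effective throat t_e = 0.707 × 0.3125 = 0.2209 in.
Total length L = 18 in; A_we = 0.2209 × 18 = 3.977 in².
F_nw = 0.6 F_EXX = 0.6 × 80 = 48 ksi.
φR_n = 0.75 × 48 × 3.977 = 143.2 kip.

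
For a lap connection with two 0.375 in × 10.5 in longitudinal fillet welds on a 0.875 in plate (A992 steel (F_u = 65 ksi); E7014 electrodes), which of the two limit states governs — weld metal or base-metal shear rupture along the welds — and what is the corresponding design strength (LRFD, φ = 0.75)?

E70XX → F_EXX = 70 ksi.
t_e = 0.707 × 0.375 = 0.2651 in; L = 21 in.
Weld metal: φR_n = 0.75 × 0.6 × 70 × 0.2651 × 21 = 175.4 kip.
Base metal (shear rupture): φR_n = 0.75 × 0.6 × 65 × 0.875 × 21 = 537.5 kip.
Governing: weld metal.

φR_n ≈ 175 kip (weld metal governs)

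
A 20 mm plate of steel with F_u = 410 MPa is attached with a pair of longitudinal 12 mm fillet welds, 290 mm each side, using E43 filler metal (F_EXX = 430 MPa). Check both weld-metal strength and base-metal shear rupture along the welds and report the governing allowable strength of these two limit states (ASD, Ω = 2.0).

R_n/Ω ≈ 635 kN (weld metal governs)

t_e = 0.707 × 12 = 8.484 mm; L = 580 mm.
Weld metal: R_n/Ω = (1/2.0) × 0.6 × 430 × 8.484 × 580 × 10⁻³ = 634.8 kN.
Base metal (shear rupture): R_n/Ω = (1/2.0) × 0.6 × 410 × 20 × 580 × 10⁻³ = 1427 kN.
Governing: weld metal.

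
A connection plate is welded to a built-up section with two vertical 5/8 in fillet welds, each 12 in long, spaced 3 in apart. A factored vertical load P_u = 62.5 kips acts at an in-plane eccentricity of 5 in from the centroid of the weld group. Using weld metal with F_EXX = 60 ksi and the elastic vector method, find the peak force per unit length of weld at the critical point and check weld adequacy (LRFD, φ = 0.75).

f_max ≈ 6.77 kip/in; adequate

Total weld length L_w = 24 in. Treat welds as unit-width lines.
Polar moment about centroid: J = 2[d³/12 + d(b/2)²] = 2[12³/12 + 12×1.5²] = 342 in³.
Direct shear f_v = P/L_w = 62.5 / 24 = 2.604 kip/in (vertical).
Torsion M = P·e = 62.5 × 5 = 312.5 kip·in.
Critical point at (x, y) = (1.5, 6) from centroid. f_tx = M·y/J = 5.482 kip/in; f_ty = M·x/J = 1.371 kip/in.
Resultant f_max = √[f_tx² + (f_v + f_ty)²] = √[5.482² + (2.604 + 1.371)²] = 6.772 kip/in.
Capacity per unit length: φr_n = 0.75 × 0.6 × 60 × (0.707 × 0.625) = 11.93 kip/in.
6.772 ≤ 11.93 → adequate.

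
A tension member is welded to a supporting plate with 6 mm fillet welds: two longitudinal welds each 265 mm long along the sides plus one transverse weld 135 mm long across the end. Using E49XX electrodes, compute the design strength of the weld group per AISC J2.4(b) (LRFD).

E49XX → F_EXX = 490 MPa.
t_e = 0.707 × 6 = 4.242 mm.
R_nwl = 0.6 × 490 × 4.242 × 530 × 10⁻³ = 661 kN (longitudinal, 2 welds).
R_nwt = 0.6 × 490 × 4.242 × 135 × 10⁻³ = 168.4 kN (transverse, base value).
(i) R_nwl + R_nwt = 829.4 kN; (ii) 0.85 R_nwl + 1.5 R_nwt = 814.4 kN.
R_n = max = 829.4 kN [governs: (i)]; φR_n = 622 kN.

φR_n ≈ 622 kN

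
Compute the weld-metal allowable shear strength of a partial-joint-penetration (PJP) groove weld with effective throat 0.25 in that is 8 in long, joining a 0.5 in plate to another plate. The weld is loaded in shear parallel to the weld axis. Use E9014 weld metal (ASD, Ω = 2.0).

E90XX → F_EXX = 90 ksi.
Effective throat (given) t_e = 0.25 in.
A_we = 0.25 × 8 = 2 in².
F_nw = 0.6 F_EXX = 54 ksi.
R_n/Ω = (54 × 2) / 2.0 = 54 kips.

R_n/Ω ≈ 54 kips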